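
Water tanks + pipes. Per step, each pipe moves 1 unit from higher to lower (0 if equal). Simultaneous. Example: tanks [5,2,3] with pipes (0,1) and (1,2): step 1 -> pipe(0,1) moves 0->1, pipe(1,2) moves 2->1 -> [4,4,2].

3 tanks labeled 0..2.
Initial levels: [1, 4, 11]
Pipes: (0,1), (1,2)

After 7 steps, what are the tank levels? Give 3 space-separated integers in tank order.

Answer: 6 4 6

Derivation:
Step 1: flows [1->0,2->1] -> levels [2 4 10]
Step 2: flows [1->0,2->1] -> levels [3 4 9]
Step 3: flows [1->0,2->1] -> levels [4 4 8]
Step 4: flows [0=1,2->1] -> levels [4 5 7]
Step 5: flows [1->0,2->1] -> levels [5 5 6]
Step 6: flows [0=1,2->1] -> levels [5 6 5]
Step 7: flows [1->0,1->2] -> levels [6 4 6]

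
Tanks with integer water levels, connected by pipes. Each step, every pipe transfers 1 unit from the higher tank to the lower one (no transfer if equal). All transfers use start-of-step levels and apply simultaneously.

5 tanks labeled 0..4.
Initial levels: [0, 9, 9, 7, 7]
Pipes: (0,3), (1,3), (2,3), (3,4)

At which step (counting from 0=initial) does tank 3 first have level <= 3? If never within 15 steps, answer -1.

Answer: -1

Derivation:
Step 1: flows [3->0,1->3,2->3,3=4] -> levels [1 8 8 8 7]
Step 2: flows [3->0,1=3,2=3,3->4] -> levels [2 8 8 6 8]
Step 3: flows [3->0,1->3,2->3,4->3] -> levels [3 7 7 8 7]
Step 4: flows [3->0,3->1,3->2,3->4] -> levels [4 8 8 4 8]
Step 5: flows [0=3,1->3,2->3,4->3] -> levels [4 7 7 7 7]
Step 6: flows [3->0,1=3,2=3,3=4] -> levels [5 7 7 6 7]
Step 7: flows [3->0,1->3,2->3,4->3] -> levels [6 6 6 8 6]
Step 8: flows [3->0,3->1,3->2,3->4] -> levels [7 7 7 4 7]
Step 9: flows [0->3,1->3,2->3,4->3] -> levels [6 6 6 8 6]
  -> period-2 cycle (repeats step 7); tank 3 never drops to <=3
Tank 3 never reaches <=3 within 15 steps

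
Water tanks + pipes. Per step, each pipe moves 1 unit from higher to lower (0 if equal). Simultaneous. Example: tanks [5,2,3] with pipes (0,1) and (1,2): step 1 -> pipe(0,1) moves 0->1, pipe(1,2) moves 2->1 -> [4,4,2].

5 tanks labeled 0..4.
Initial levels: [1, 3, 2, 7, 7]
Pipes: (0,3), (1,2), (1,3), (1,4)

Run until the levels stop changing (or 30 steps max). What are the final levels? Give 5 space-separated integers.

Step 1: flows [3->0,1->2,3->1,4->1] -> levels [2 4 3 5 6]
Step 2: flows [3->0,1->2,3->1,4->1] -> levels [3 5 4 3 5]
Step 3: flows [0=3,1->2,1->3,1=4] -> levels [3 3 5 4 5]
Step 4: flows [3->0,2->1,3->1,4->1] -> levels [4 6 4 2 4]
Step 5: flows [0->3,1->2,1->3,1->4] -> levels [3 3 5 4 5]
  -> period-2 cycle: step 5 state = step 3 state; never stabilizes
  -> state at step 30: (30-3) mod 2 = 1, same as step 4 -> [4 6 4 2 4]

Answer: 4 6 4 2 4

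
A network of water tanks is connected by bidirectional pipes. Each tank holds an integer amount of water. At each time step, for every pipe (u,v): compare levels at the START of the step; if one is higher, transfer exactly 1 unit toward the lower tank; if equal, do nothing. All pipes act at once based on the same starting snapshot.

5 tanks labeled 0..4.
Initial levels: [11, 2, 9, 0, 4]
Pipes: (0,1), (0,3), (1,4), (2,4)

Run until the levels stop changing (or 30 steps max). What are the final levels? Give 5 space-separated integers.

Answer: 6 4 5 4 7

Derivation:
Step 1: flows [0->1,0->3,4->1,2->4] -> levels [9 4 8 1 4]
Step 2: flows [0->1,0->3,1=4,2->4] -> levels [7 5 7 2 5]
Step 3: flows [0->1,0->3,1=4,2->4] -> levels [5 6 6 3 6]
Step 4: flows [1->0,0->3,1=4,2=4] -> levels [5 5 6 4 6]
Step 5: flows [0=1,0->3,4->1,2=4] -> levels [4 6 6 5 5]
Step 6: flows [1->0,3->0,1->4,2->4] -> levels [6 4 5 4 7]
Step 7: flows [0->1,0->3,4->1,4->2] -> levels [4 6 6 5 5]
  -> period-2 cycle: step 7 state = step 5 state; never stabilizes
  -> state at step 30: (30-5) mod 2 = 1, same as step 6 -> [6 4 5 4 7]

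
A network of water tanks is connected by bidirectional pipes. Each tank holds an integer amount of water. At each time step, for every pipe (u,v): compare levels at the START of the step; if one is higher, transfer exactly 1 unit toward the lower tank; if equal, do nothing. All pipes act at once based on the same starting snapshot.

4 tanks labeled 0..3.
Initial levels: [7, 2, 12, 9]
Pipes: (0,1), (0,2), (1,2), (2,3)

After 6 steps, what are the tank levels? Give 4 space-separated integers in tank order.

Step 1: flows [0->1,2->0,2->1,2->3] -> levels [7 4 9 10]
Step 2: flows [0->1,2->0,2->1,3->2] -> levels [7 6 8 9]
Step 3: flows [0->1,2->0,2->1,3->2] -> levels [7 8 7 8]
Step 4: flows [1->0,0=2,1->2,3->2] -> levels [8 6 9 7]
Step 5: flows [0->1,2->0,2->1,2->3] -> levels [8 8 6 8]
Step 6: flows [0=1,0->2,1->2,3->2] -> levels [7 7 9 7]

Answer: 7 7 9 7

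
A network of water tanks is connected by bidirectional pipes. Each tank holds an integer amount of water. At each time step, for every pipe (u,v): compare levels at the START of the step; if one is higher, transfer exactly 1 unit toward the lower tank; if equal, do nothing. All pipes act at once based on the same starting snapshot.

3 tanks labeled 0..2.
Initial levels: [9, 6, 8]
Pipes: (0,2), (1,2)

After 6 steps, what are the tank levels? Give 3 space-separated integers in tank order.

Answer: 8 8 7

Derivation:
Step 1: flows [0->2,2->1] -> levels [8 7 8]
Step 2: flows [0=2,2->1] -> levels [8 8 7]
Step 3: flows [0->2,1->2] -> levels [7 7 9]
Step 4: flows [2->0,2->1] -> levels [8 8 7]
  -> period-2 cycle: step 4 state = step 2 state
  -> state at step 6: (6-2) mod 2 = 0, same as step 2 -> [8 8 7]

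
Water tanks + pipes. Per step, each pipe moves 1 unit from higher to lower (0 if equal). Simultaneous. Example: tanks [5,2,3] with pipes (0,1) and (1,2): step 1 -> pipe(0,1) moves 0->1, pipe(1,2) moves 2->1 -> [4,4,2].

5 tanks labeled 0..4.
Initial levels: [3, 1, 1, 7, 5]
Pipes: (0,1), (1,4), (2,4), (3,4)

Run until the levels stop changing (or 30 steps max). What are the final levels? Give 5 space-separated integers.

Step 1: flows [0->1,4->1,4->2,3->4] -> levels [2 3 2 6 4]
Step 2: flows [1->0,4->1,4->2,3->4] -> levels [3 3 3 5 3]
Step 3: flows [0=1,1=4,2=4,3->4] -> levels [3 3 3 4 4]
Step 4: flows [0=1,4->1,4->2,3=4] -> levels [3 4 4 4 2]
Step 5: flows [1->0,1->4,2->4,3->4] -> levels [4 2 3 3 5]
Step 6: flows [0->1,4->1,4->2,4->3] -> levels [3 4 4 4 2]
  -> period-2 cycle: step 6 state = step 4 state; never stabilizes
  -> state at step 30: (30-4) mod 2 = 0, same as step 4 -> [3 4 4 4 2]

Answer: 3 4 4 4 2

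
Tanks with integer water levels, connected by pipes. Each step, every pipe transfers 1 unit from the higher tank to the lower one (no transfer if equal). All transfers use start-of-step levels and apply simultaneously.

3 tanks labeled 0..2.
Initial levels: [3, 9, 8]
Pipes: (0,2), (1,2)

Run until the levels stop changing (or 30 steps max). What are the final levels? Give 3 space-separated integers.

Step 1: flows [2->0,1->2] -> levels [4 8 8]
Step 2: flows [2->0,1=2] -> levels [5 8 7]
Step 3: flows [2->0,1->2] -> levels [6 7 7]
Step 4: flows [2->0,1=2] -> levels [7 7 6]
Step 5: flows [0->2,1->2] -> levels [6 6 8]
Step 6: flows [2->0,2->1] -> levels [7 7 6]
  -> period-2 cycle: step 6 state = step 4 state; never stabilizes
  -> state at step 30: (30-4) mod 2 = 0, same as step 4 -> [7 7 6]

Answer: 7 7 6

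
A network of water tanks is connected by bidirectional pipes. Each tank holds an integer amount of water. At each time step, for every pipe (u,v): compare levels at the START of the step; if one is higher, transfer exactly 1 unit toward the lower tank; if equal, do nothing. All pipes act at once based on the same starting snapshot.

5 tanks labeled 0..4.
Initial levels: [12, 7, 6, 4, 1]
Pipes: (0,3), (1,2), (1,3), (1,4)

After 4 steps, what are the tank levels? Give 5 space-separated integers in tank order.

Answer: 8 4 6 7 5

Derivation:
Step 1: flows [0->3,1->2,1->3,1->4] -> levels [11 4 7 6 2]
Step 2: flows [0->3,2->1,3->1,1->4] -> levels [10 5 6 6 3]
Step 3: flows [0->3,2->1,3->1,1->4] -> levels [9 6 5 6 4]
Step 4: flows [0->3,1->2,1=3,1->4] -> levels [8 4 6 7 5]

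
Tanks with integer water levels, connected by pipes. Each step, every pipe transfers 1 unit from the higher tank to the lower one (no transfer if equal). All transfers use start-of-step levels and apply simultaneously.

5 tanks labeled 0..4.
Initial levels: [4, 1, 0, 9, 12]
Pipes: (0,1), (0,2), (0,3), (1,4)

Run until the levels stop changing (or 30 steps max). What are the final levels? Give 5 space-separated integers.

Answer: 3 7 5 5 6

Derivation:
Step 1: flows [0->1,0->2,3->0,4->1] -> levels [3 3 1 8 11]
Step 2: flows [0=1,0->2,3->0,4->1] -> levels [3 4 2 7 10]
Step 3: flows [1->0,0->2,3->0,4->1] -> levels [4 4 3 6 9]
Step 4: flows [0=1,0->2,3->0,4->1] -> levels [4 5 4 5 8]
Step 5: flows [1->0,0=2,3->0,4->1] -> levels [6 5 4 4 7]
Step 6: flows [0->1,0->2,0->3,4->1] -> levels [3 7 5 5 6]
Step 7: flows [1->0,2->0,3->0,1->4] -> levels [6 5 4 4 7]
  -> period-2 cycle: step 7 state = step 5 state; never stabilizes
  -> state at step 30: (30-5) mod 2 = 1, same as step 6 -> [3 7 5 5 6]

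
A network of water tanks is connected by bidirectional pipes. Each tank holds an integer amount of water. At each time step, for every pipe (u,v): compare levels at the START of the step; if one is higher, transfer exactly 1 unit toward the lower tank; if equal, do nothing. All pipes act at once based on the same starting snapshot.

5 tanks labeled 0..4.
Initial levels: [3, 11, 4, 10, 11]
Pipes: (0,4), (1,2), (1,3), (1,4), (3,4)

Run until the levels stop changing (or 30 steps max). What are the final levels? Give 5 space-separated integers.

Step 1: flows [4->0,1->2,1->3,1=4,4->3] -> levels [4 9 5 12 9]
Step 2: flows [4->0,1->2,3->1,1=4,3->4] -> levels [5 9 6 10 9]
Step 3: flows [4->0,1->2,3->1,1=4,3->4] -> levels [6 9 7 8 9]
Step 4: flows [4->0,1->2,1->3,1=4,4->3] -> levels [7 7 8 10 7]
Step 5: flows [0=4,2->1,3->1,1=4,3->4] -> levels [7 9 7 8 8]
Step 6: flows [4->0,1->2,1->3,1->4,3=4] -> levels [8 6 8 9 8]
Step 7: flows [0=4,2->1,3->1,4->1,3->4] -> levels [8 9 7 7 8]
Step 8: flows [0=4,1->2,1->3,1->4,4->3] -> levels [8 6 8 9 8]
  -> period-2 cycle: step 8 state = step 6 state; never stabilizes
  -> state at step 30: (30-6) mod 2 = 0, same as step 6 -> [8 6 8 9 8]

Answer: 8 6 8 9 8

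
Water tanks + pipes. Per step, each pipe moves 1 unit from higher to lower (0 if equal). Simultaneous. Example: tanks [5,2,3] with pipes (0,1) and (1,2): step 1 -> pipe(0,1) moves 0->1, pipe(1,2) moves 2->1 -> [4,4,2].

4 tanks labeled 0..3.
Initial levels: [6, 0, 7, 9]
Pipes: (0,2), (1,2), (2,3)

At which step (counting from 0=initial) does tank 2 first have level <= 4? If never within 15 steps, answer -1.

Answer: 7

Derivation:
Step 1: flows [2->0,2->1,3->2] -> levels [7 1 6 8]
Step 2: flows [0->2,2->1,3->2] -> levels [6 2 7 7]
Step 3: flows [2->0,2->1,2=3] -> levels [7 3 5 7]
Step 4: flows [0->2,2->1,3->2] -> levels [6 4 6 6]
Step 5: flows [0=2,2->1,2=3] -> levels [6 5 5 6]
Step 6: flows [0->2,1=2,3->2] -> levels [5 5 7 5]
Step 7: flows [2->0,2->1,2->3] -> levels [6 6 4 6]
Tank 2 first reaches <=4 at step 7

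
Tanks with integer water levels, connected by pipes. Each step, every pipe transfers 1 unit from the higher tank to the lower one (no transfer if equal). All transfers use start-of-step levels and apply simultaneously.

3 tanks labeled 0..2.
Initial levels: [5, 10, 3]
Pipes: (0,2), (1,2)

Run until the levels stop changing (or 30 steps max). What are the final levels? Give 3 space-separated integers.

Step 1: flows [0->2,1->2] -> levels [4 9 5]
Step 2: flows [2->0,1->2] -> levels [5 8 5]
Step 3: flows [0=2,1->2] -> levels [5 7 6]
Step 4: flows [2->0,1->2] -> levels [6 6 6]
Step 5: flows [0=2,1=2] -> levels [6 6 6]
  -> stable (no change)

Answer: 6 6 6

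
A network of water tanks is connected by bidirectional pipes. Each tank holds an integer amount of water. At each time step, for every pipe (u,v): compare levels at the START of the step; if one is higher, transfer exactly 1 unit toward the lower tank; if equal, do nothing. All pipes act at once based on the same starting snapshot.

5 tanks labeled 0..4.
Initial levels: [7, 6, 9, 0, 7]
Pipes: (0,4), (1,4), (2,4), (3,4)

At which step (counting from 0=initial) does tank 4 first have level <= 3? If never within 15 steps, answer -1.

Step 1: flows [0=4,4->1,2->4,4->3] -> levels [7 7 8 1 6]
Step 2: flows [0->4,1->4,2->4,4->3] -> levels [6 6 7 2 8]
Step 3: flows [4->0,4->1,4->2,4->3] -> levels [7 7 8 3 4]
Step 4: flows [0->4,1->4,2->4,4->3] -> levels [6 6 7 4 6]
Step 5: flows [0=4,1=4,2->4,4->3] -> levels [6 6 6 5 6]
Step 6: flows [0=4,1=4,2=4,4->3] -> levels [6 6 6 6 5]
Step 7: flows [0->4,1->4,2->4,3->4] -> levels [5 5 5 5 9]
Step 8: flows [4->0,4->1,4->2,4->3] -> levels [6 6 6 6 5]
  -> period-2 cycle (repeats step 6); tank 4 never drops to <=3
Tank 4 never reaches <=3 within 15 steps

Answer: -1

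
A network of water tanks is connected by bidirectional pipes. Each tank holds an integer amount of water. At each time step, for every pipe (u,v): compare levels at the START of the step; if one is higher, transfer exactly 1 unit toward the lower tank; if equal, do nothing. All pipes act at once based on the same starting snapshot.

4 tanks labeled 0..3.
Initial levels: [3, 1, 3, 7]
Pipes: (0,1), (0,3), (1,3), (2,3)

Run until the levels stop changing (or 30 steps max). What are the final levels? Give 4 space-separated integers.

Step 1: flows [0->1,3->0,3->1,3->2] -> levels [3 3 4 4]
Step 2: flows [0=1,3->0,3->1,2=3] -> levels [4 4 4 2]
Step 3: flows [0=1,0->3,1->3,2->3] -> levels [3 3 3 5]
Step 4: flows [0=1,3->0,3->1,3->2] -> levels [4 4 4 2]
  -> period-2 cycle: step 4 state = step 2 state; never stabilizes
  -> state at step 30: (30-2) mod 2 = 0, same as step 2 -> [4 4 4 2]

Answer: 4 4 4 2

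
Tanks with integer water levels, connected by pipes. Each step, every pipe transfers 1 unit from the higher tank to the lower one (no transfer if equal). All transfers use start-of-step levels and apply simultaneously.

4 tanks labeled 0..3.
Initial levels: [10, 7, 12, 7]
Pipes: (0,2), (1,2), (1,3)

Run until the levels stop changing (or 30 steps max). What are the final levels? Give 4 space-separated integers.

Step 1: flows [2->0,2->1,1=3] -> levels [11 8 10 7]
Step 2: flows [0->2,2->1,1->3] -> levels [10 8 10 8]
Step 3: flows [0=2,2->1,1=3] -> levels [10 9 9 8]
Step 4: flows [0->2,1=2,1->3] -> levels [9 8 10 9]
Step 5: flows [2->0,2->1,3->1] -> levels [10 10 8 8]
Step 6: flows [0->2,1->2,1->3] -> levels [9 8 10 9]
  -> period-2 cycle: step 6 state = step 4 state; never stabilizes
  -> state at step 30: (30-4) mod 2 = 0, same as step 4 -> [9 8 10 9]

Answer: 9 8 10 9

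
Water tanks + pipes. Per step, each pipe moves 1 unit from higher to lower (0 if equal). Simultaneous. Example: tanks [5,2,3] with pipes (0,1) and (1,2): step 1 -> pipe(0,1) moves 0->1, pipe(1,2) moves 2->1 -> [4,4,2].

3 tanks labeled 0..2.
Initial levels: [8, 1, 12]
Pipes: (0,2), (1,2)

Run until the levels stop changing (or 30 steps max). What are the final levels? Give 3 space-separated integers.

Answer: 7 7 7

Derivation:
Step 1: flows [2->0,2->1] -> levels [9 2 10]
Step 2: flows [2->0,2->1] -> levels [10 3 8]
Step 3: flows [0->2,2->1] -> levels [9 4 8]
Step 4: flows [0->2,2->1] -> levels [8 5 8]
Step 5: flows [0=2,2->1] -> levels [8 6 7]
Step 6: flows [0->2,2->1] -> levels [7 7 7]
Step 7: flows [0=2,1=2] -> levels [7 7 7]
  -> stable (no change)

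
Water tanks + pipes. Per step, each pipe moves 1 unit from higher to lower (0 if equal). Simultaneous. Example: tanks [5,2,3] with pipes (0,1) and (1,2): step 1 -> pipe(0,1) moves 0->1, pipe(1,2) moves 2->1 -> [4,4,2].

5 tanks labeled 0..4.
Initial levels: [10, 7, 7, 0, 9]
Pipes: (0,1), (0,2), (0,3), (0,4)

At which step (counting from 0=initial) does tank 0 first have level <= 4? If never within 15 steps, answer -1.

Step 1: flows [0->1,0->2,0->3,0->4] -> levels [6 8 8 1 10]
Step 2: flows [1->0,2->0,0->3,4->0] -> levels [8 7 7 2 9]
Step 3: flows [0->1,0->2,0->3,4->0] -> levels [6 8 8 3 8]
Step 4: flows [1->0,2->0,0->3,4->0] -> levels [8 7 7 4 7]
Step 5: flows [0->1,0->2,0->3,0->4] -> levels [4 8 8 5 8]
Tank 0 first reaches <=4 at step 5

Answer: 5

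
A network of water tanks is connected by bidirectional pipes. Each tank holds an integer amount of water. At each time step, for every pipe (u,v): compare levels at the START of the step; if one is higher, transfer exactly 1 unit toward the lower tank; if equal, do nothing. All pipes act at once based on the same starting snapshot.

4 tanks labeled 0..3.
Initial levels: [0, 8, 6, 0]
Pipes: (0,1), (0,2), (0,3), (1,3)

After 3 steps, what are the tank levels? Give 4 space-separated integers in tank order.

Answer: 5 2 3 4

Derivation:
Step 1: flows [1->0,2->0,0=3,1->3] -> levels [2 6 5 1]
Step 2: flows [1->0,2->0,0->3,1->3] -> levels [3 4 4 3]
Step 3: flows [1->0,2->0,0=3,1->3] -> levels [5 2 3 4]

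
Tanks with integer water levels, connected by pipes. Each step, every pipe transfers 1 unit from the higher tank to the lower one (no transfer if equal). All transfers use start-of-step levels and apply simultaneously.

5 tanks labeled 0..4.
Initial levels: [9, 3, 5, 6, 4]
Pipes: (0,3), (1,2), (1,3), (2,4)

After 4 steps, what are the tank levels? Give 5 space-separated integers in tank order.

Answer: 6 5 6 6 4

Derivation:
Step 1: flows [0->3,2->1,3->1,2->4] -> levels [8 5 3 6 5]
Step 2: flows [0->3,1->2,3->1,4->2] -> levels [7 5 5 6 4]
Step 3: flows [0->3,1=2,3->1,2->4] -> levels [6 6 4 6 5]
Step 4: flows [0=3,1->2,1=3,4->2] -> levels [6 5 6 6 4]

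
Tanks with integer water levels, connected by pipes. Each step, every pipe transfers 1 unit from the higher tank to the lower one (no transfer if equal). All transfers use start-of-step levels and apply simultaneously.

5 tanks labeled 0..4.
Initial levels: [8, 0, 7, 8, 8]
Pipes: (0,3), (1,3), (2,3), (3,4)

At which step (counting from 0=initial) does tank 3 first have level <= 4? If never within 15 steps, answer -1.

Answer: 3

Derivation:
Step 1: flows [0=3,3->1,3->2,3=4] -> levels [8 1 8 6 8]
Step 2: flows [0->3,3->1,2->3,4->3] -> levels [7 2 7 8 7]
Step 3: flows [3->0,3->1,3->2,3->4] -> levels [8 3 8 4 8]
Tank 3 first reaches <=4 at step 3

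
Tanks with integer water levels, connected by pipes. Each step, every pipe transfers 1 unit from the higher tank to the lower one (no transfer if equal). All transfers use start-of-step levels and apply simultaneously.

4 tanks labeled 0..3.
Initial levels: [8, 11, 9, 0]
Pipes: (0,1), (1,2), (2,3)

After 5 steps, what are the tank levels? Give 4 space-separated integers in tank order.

Answer: 9 7 7 5

Derivation:
Step 1: flows [1->0,1->2,2->3] -> levels [9 9 9 1]
Step 2: flows [0=1,1=2,2->3] -> levels [9 9 8 2]
Step 3: flows [0=1,1->2,2->3] -> levels [9 8 8 3]
Step 4: flows [0->1,1=2,2->3] -> levels [8 9 7 4]
Step 5: flows [1->0,1->2,2->3] -> levels [9 7 7 5]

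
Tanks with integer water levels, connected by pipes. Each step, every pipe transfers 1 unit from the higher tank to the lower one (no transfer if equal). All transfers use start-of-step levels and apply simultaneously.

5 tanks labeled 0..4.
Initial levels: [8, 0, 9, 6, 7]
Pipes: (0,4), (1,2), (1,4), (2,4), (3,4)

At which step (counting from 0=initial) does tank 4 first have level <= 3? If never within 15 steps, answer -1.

Answer: 4

Derivation:
Step 1: flows [0->4,2->1,4->1,2->4,4->3] -> levels [7 2 7 7 7]
Step 2: flows [0=4,2->1,4->1,2=4,3=4] -> levels [7 4 6 7 6]
Step 3: flows [0->4,2->1,4->1,2=4,3->4] -> levels [6 6 5 6 7]
Step 4: flows [4->0,1->2,4->1,4->2,4->3] -> levels [7 6 7 7 3]
Tank 4 first reaches <=3 at step 4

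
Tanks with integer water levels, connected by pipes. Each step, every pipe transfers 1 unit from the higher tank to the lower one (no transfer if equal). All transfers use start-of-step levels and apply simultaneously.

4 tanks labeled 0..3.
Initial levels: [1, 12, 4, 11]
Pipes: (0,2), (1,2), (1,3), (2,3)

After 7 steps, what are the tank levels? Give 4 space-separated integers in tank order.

Answer: 7 8 5 8

Derivation:
Step 1: flows [2->0,1->2,1->3,3->2] -> levels [2 10 5 11]
Step 2: flows [2->0,1->2,3->1,3->2] -> levels [3 10 6 9]
Step 3: flows [2->0,1->2,1->3,3->2] -> levels [4 8 7 9]
Step 4: flows [2->0,1->2,3->1,3->2] -> levels [5 8 8 7]
Step 5: flows [2->0,1=2,1->3,2->3] -> levels [6 7 6 9]
Step 6: flows [0=2,1->2,3->1,3->2] -> levels [6 7 8 7]
Step 7: flows [2->0,2->1,1=3,2->3] -> levels [7 8 5 8]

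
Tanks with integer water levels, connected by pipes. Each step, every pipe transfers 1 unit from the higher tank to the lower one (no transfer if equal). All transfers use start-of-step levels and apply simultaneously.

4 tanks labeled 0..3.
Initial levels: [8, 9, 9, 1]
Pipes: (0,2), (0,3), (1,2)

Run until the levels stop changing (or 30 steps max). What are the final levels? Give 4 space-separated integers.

Answer: 8 7 6 6

Derivation:
Step 1: flows [2->0,0->3,1=2] -> levels [8 9 8 2]
Step 2: flows [0=2,0->3,1->2] -> levels [7 8 9 3]
Step 3: flows [2->0,0->3,2->1] -> levels [7 9 7 4]
Step 4: flows [0=2,0->3,1->2] -> levels [6 8 8 5]
Step 5: flows [2->0,0->3,1=2] -> levels [6 8 7 6]
Step 6: flows [2->0,0=3,1->2] -> levels [7 7 7 6]
Step 7: flows [0=2,0->3,1=2] -> levels [6 7 7 7]
Step 8: flows [2->0,3->0,1=2] -> levels [8 7 6 6]
Step 9: flows [0->2,0->3,1->2] -> levels [6 6 8 7]
Step 10: flows [2->0,3->0,2->1] -> levels [8 7 6 6]
  -> period-2 cycle: step 10 state = step 8 state; never stabilizes
  -> state at step 30: (30-8) mod 2 = 0, same as step 8 -> [8 7 6 6]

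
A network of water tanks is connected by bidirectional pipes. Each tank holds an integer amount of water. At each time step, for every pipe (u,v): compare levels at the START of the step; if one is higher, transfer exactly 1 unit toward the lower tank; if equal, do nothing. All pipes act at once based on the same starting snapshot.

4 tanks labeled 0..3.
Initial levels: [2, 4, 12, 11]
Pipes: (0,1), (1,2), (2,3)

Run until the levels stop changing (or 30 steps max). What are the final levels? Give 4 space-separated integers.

Step 1: flows [1->0,2->1,2->3] -> levels [3 4 10 12]
Step 2: flows [1->0,2->1,3->2] -> levels [4 4 10 11]
Step 3: flows [0=1,2->1,3->2] -> levels [4 5 10 10]
Step 4: flows [1->0,2->1,2=3] -> levels [5 5 9 10]
Step 5: flows [0=1,2->1,3->2] -> levels [5 6 9 9]
Step 6: flows [1->0,2->1,2=3] -> levels [6 6 8 9]
Step 7: flows [0=1,2->1,3->2] -> levels [6 7 8 8]
Step 8: flows [1->0,2->1,2=3] -> levels [7 7 7 8]
Step 9: flows [0=1,1=2,3->2] -> levels [7 7 8 7]
Step 10: flows [0=1,2->1,2->3] -> levels [7 8 6 8]
Step 11: flows [1->0,1->2,3->2] -> levels [8 6 8 7]
Step 12: flows [0->1,2->1,2->3] -> levels [7 8 6 8]
  -> period-2 cycle: step 12 state = step 10 state; never stabilizes
  -> state at step 30: (30-10) mod 2 = 0, same as step 10 -> [7 8 6 8]

Answer: 7 8 6 8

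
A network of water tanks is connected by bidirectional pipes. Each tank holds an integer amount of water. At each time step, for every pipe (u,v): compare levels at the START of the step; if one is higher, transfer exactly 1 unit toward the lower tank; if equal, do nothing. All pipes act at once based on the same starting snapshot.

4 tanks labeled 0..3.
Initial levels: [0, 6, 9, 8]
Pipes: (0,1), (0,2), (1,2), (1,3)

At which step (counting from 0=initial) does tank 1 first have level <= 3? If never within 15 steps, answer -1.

Step 1: flows [1->0,2->0,2->1,3->1] -> levels [2 7 7 7]
Step 2: flows [1->0,2->0,1=2,1=3] -> levels [4 6 6 7]
Step 3: flows [1->0,2->0,1=2,3->1] -> levels [6 6 5 6]
Step 4: flows [0=1,0->2,1->2,1=3] -> levels [5 5 7 6]
Step 5: flows [0=1,2->0,2->1,3->1] -> levels [6 7 5 5]
Step 6: flows [1->0,0->2,1->2,1->3] -> levels [6 4 7 6]
Step 7: flows [0->1,2->0,2->1,3->1] -> levels [6 7 5 5]
  -> period-2 cycle (repeats step 5); tank 1 never drops to <=3
Tank 1 never reaches <=3 within 15 steps

Answer: -1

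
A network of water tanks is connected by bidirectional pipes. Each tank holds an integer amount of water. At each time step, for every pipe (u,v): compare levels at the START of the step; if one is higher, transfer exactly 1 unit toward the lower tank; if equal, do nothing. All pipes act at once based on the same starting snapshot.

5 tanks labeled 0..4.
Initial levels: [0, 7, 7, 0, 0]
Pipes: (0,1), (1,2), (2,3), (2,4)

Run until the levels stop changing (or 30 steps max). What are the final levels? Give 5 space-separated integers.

Step 1: flows [1->0,1=2,2->3,2->4] -> levels [1 6 5 1 1]
Step 2: flows [1->0,1->2,2->3,2->4] -> levels [2 4 4 2 2]
Step 3: flows [1->0,1=2,2->3,2->4] -> levels [3 3 2 3 3]
Step 4: flows [0=1,1->2,3->2,4->2] -> levels [3 2 5 2 2]
Step 5: flows [0->1,2->1,2->3,2->4] -> levels [2 4 2 3 3]
Step 6: flows [1->0,1->2,3->2,4->2] -> levels [3 2 5 2 2]
  -> period-2 cycle: step 6 state = step 4 state; never stabilizes
  -> state at step 30: (30-4) mod 2 = 0, same as step 4 -> [3 2 5 2 2]

Answer: 3 2 5 2 2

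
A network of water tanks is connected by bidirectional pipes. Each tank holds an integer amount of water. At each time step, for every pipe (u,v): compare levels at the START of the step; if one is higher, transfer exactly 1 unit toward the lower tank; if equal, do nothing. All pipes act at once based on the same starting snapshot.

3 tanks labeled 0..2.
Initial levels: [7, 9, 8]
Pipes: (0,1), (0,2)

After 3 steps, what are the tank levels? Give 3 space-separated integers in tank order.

Answer: 9 8 7

Derivation:
Step 1: flows [1->0,2->0] -> levels [9 8 7]
Step 2: flows [0->1,0->2] -> levels [7 9 8]
  -> period-2 cycle: step 2 state = step 0 state
  -> state at step 3: (3-0) mod 2 = 1, same as step 1 -> [9 8 7]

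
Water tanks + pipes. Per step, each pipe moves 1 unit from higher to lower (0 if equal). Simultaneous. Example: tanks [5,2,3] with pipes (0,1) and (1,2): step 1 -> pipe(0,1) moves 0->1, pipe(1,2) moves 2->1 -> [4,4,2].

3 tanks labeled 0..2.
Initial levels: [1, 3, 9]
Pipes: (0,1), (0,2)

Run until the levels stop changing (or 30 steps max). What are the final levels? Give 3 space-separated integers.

Step 1: flows [1->0,2->0] -> levels [3 2 8]
Step 2: flows [0->1,2->0] -> levels [3 3 7]
Step 3: flows [0=1,2->0] -> levels [4 3 6]
Step 4: flows [0->1,2->0] -> levels [4 4 5]
Step 5: flows [0=1,2->0] -> levels [5 4 4]
Step 6: flows [0->1,0->2] -> levels [3 5 5]
Step 7: flows [1->0,2->0] -> levels [5 4 4]
  -> period-2 cycle: step 7 state = step 5 state; never stabilizes
  -> state at step 30: (30-5) mod 2 = 1, same as step 6 -> [3 5 5]

Answer: 3 5 5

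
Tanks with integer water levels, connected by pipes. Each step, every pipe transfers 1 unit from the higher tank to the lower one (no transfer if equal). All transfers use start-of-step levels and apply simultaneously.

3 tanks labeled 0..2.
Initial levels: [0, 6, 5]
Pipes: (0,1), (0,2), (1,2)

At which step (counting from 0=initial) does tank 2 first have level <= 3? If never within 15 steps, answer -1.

Step 1: flows [1->0,2->0,1->2] -> levels [2 4 5]
Step 2: flows [1->0,2->0,2->1] -> levels [4 4 3]
Tank 2 first reaches <=3 at step 2

Answer: 2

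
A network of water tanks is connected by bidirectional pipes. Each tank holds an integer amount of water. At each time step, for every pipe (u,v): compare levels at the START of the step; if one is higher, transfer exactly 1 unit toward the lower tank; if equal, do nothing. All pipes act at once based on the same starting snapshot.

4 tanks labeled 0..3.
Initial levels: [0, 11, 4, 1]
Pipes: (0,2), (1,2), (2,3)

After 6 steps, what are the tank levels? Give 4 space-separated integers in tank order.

Answer: 4 5 3 4

Derivation:
Step 1: flows [2->0,1->2,2->3] -> levels [1 10 3 2]
Step 2: flows [2->0,1->2,2->3] -> levels [2 9 2 3]
Step 3: flows [0=2,1->2,3->2] -> levels [2 8 4 2]
Step 4: flows [2->0,1->2,2->3] -> levels [3 7 3 3]
Step 5: flows [0=2,1->2,2=3] -> levels [3 6 4 3]
Step 6: flows [2->0,1->2,2->3] -> levels [4 5 3 4]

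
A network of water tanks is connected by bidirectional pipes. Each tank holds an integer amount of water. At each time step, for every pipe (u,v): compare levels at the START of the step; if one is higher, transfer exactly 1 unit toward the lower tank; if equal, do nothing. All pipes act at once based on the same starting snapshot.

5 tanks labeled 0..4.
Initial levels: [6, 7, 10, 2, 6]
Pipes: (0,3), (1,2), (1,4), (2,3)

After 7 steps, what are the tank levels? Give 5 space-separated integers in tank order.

Answer: 6 6 7 4 8

Derivation:
Step 1: flows [0->3,2->1,1->4,2->3] -> levels [5 7 8 4 7]
Step 2: flows [0->3,2->1,1=4,2->3] -> levels [4 8 6 6 7]
Step 3: flows [3->0,1->2,1->4,2=3] -> levels [5 6 7 5 8]
Step 4: flows [0=3,2->1,4->1,2->3] -> levels [5 8 5 6 7]
Step 5: flows [3->0,1->2,1->4,3->2] -> levels [6 6 7 4 8]
Step 6: flows [0->3,2->1,4->1,2->3] -> levels [5 8 5 6 7]
  -> period-2 cycle: step 6 state = step 4 state
  -> state at step 7: (7-4) mod 2 = 1, same as step 5 -> [6 6 7 4 8]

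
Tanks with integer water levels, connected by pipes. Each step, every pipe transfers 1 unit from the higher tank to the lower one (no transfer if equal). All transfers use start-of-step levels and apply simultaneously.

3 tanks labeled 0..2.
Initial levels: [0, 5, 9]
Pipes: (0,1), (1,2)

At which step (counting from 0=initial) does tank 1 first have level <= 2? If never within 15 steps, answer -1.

Answer: -1

Derivation:
Step 1: flows [1->0,2->1] -> levels [1 5 8]
Step 2: flows [1->0,2->1] -> levels [2 5 7]
Step 3: flows [1->0,2->1] -> levels [3 5 6]
Step 4: flows [1->0,2->1] -> levels [4 5 5]
Step 5: flows [1->0,1=2] -> levels [5 4 5]
Step 6: flows [0->1,2->1] -> levels [4 6 4]
Step 7: flows [1->0,1->2] -> levels [5 4 5]
  -> period-2 cycle (repeats step 5); tank 1 never drops to <=2
Tank 1 never reaches <=2 within 15 steps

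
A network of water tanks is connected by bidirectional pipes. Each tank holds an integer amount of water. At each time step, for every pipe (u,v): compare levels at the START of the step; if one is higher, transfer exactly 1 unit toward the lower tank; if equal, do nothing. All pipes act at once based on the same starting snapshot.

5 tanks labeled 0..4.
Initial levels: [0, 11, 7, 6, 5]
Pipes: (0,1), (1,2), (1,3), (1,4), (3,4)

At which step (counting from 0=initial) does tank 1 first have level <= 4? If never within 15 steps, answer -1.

Step 1: flows [1->0,1->2,1->3,1->4,3->4] -> levels [1 7 8 6 7]
Step 2: flows [1->0,2->1,1->3,1=4,4->3] -> levels [2 6 7 8 6]
Step 3: flows [1->0,2->1,3->1,1=4,3->4] -> levels [3 7 6 6 7]
Step 4: flows [1->0,1->2,1->3,1=4,4->3] -> levels [4 4 7 8 6]
Tank 1 first reaches <=4 at step 4

Answer: 4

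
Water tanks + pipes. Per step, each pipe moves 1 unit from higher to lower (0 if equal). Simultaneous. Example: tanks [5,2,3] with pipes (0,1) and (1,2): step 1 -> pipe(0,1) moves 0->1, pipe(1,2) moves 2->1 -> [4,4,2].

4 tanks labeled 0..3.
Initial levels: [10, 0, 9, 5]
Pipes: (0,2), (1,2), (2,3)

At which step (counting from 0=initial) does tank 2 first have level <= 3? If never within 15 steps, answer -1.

Answer: -1

Derivation:
Step 1: flows [0->2,2->1,2->3] -> levels [9 1 8 6]
Step 2: flows [0->2,2->1,2->3] -> levels [8 2 7 7]
Step 3: flows [0->2,2->1,2=3] -> levels [7 3 7 7]
Step 4: flows [0=2,2->1,2=3] -> levels [7 4 6 7]
Step 5: flows [0->2,2->1,3->2] -> levels [6 5 7 6]
Step 6: flows [2->0,2->1,2->3] -> levels [7 6 4 7]
Step 7: flows [0->2,1->2,3->2] -> levels [6 5 7 6]
  -> period-2 cycle (repeats step 5); tank 2 never drops to <=3
Tank 2 never reaches <=3 within 15 steps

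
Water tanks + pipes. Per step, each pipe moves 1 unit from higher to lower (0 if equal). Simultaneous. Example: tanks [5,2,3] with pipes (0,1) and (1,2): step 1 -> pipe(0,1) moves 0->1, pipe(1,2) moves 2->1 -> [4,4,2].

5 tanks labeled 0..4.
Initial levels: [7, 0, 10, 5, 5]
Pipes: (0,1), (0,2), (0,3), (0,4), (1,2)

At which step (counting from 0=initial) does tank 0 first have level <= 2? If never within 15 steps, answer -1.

Step 1: flows [0->1,2->0,0->3,0->4,2->1] -> levels [5 2 8 6 6]
Step 2: flows [0->1,2->0,3->0,4->0,2->1] -> levels [7 4 6 5 5]
Step 3: flows [0->1,0->2,0->3,0->4,2->1] -> levels [3 6 6 6 6]
Step 4: flows [1->0,2->0,3->0,4->0,1=2] -> levels [7 5 5 5 5]
Step 5: flows [0->1,0->2,0->3,0->4,1=2] -> levels [3 6 6 6 6]
  -> period-2 cycle (repeats step 3); tank 0 never drops to <=2
Tank 0 never reaches <=2 within 15 steps

Answer: -1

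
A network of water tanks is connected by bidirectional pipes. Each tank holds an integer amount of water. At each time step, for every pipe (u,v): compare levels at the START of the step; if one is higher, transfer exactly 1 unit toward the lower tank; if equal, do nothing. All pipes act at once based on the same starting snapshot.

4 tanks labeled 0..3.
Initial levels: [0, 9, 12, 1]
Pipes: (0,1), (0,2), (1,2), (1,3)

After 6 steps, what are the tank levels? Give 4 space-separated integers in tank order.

Answer: 6 4 6 6

Derivation:
Step 1: flows [1->0,2->0,2->1,1->3] -> levels [2 8 10 2]
Step 2: flows [1->0,2->0,2->1,1->3] -> levels [4 7 8 3]
Step 3: flows [1->0,2->0,2->1,1->3] -> levels [6 6 6 4]
Step 4: flows [0=1,0=2,1=2,1->3] -> levels [6 5 6 5]
Step 5: flows [0->1,0=2,2->1,1=3] -> levels [5 7 5 5]
Step 6: flows [1->0,0=2,1->2,1->3] -> levels [6 4 6 6]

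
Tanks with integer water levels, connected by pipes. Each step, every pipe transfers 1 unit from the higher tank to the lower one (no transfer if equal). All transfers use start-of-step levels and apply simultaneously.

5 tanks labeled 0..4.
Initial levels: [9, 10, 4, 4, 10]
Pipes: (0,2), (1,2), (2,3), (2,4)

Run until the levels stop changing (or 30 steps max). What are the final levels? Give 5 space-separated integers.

Answer: 7 8 9 5 8

Derivation:
Step 1: flows [0->2,1->2,2=3,4->2] -> levels [8 9 7 4 9]
Step 2: flows [0->2,1->2,2->3,4->2] -> levels [7 8 9 5 8]
Step 3: flows [2->0,2->1,2->3,2->4] -> levels [8 9 5 6 9]
Step 4: flows [0->2,1->2,3->2,4->2] -> levels [7 8 9 5 8]
  -> period-2 cycle: step 4 state = step 2 state; never stabilizes
  -> state at step 30: (30-2) mod 2 = 0, same as step 2 -> [7 8 9 5 8]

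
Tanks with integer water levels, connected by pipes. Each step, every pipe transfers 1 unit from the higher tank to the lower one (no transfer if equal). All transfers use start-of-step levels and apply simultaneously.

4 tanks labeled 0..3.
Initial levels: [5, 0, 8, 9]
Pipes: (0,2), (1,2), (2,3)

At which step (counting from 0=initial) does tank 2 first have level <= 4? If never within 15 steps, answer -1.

Step 1: flows [2->0,2->1,3->2] -> levels [6 1 7 8]
Step 2: flows [2->0,2->1,3->2] -> levels [7 2 6 7]
Step 3: flows [0->2,2->1,3->2] -> levels [6 3 7 6]
Step 4: flows [2->0,2->1,2->3] -> levels [7 4 4 7]
Tank 2 first reaches <=4 at step 4

Answer: 4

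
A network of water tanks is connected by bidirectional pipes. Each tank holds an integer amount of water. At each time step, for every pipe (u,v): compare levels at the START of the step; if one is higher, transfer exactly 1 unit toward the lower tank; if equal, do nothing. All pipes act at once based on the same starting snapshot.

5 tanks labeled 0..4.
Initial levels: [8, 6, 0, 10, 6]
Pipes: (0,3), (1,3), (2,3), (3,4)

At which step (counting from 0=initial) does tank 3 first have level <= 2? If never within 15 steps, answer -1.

Step 1: flows [3->0,3->1,3->2,3->4] -> levels [9 7 1 6 7]
Step 2: flows [0->3,1->3,3->2,4->3] -> levels [8 6 2 8 6]
Step 3: flows [0=3,3->1,3->2,3->4] -> levels [8 7 3 5 7]
Step 4: flows [0->3,1->3,3->2,4->3] -> levels [7 6 4 7 6]
Step 5: flows [0=3,3->1,3->2,3->4] -> levels [7 7 5 4 7]
Step 6: flows [0->3,1->3,2->3,4->3] -> levels [6 6 4 8 6]
Step 7: flows [3->0,3->1,3->2,3->4] -> levels [7 7 5 4 7]
  -> period-2 cycle (repeats step 5); tank 3 never drops to <=2
Tank 3 never reaches <=2 within 15 steps

Answer: -1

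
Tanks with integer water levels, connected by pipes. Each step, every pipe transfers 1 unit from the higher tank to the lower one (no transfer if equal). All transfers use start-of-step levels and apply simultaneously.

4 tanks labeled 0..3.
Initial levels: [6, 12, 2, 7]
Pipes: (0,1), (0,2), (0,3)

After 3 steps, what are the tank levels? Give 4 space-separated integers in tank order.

Step 1: flows [1->0,0->2,3->0] -> levels [7 11 3 6]
Step 2: flows [1->0,0->2,0->3] -> levels [6 10 4 7]
Step 3: flows [1->0,0->2,3->0] -> levels [7 9 5 6]

Answer: 7 9 5 6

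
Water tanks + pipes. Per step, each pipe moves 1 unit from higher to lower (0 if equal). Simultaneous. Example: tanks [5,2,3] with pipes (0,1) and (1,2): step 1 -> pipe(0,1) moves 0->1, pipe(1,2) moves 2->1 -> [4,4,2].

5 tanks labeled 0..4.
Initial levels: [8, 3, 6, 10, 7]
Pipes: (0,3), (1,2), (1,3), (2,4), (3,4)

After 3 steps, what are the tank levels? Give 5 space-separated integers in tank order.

Answer: 7 6 7 7 7

Derivation:
Step 1: flows [3->0,2->1,3->1,4->2,3->4] -> levels [9 5 6 7 7]
Step 2: flows [0->3,2->1,3->1,4->2,3=4] -> levels [8 7 6 7 6]
Step 3: flows [0->3,1->2,1=3,2=4,3->4] -> levels [7 6 7 7 7]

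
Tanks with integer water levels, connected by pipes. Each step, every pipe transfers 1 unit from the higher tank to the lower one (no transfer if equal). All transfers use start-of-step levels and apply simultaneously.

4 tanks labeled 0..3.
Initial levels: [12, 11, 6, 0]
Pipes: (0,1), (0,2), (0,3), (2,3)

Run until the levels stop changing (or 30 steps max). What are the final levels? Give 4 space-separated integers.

Answer: 6 9 7 7

Derivation:
Step 1: flows [0->1,0->2,0->3,2->3] -> levels [9 12 6 2]
Step 2: flows [1->0,0->2,0->3,2->3] -> levels [8 11 6 4]
Step 3: flows [1->0,0->2,0->3,2->3] -> levels [7 10 6 6]
Step 4: flows [1->0,0->2,0->3,2=3] -> levels [6 9 7 7]
Step 5: flows [1->0,2->0,3->0,2=3] -> levels [9 8 6 6]
Step 6: flows [0->1,0->2,0->3,2=3] -> levels [6 9 7 7]
  -> period-2 cycle: step 6 state = step 4 state; never stabilizes
  -> state at step 30: (30-4) mod 2 = 0, same as step 4 -> [6 9 7 7]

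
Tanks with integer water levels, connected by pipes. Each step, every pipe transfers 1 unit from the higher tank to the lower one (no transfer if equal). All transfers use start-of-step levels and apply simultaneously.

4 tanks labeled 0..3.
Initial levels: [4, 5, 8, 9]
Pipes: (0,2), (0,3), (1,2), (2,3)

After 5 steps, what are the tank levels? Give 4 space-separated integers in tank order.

Step 1: flows [2->0,3->0,2->1,3->2] -> levels [6 6 7 7]
Step 2: flows [2->0,3->0,2->1,2=3] -> levels [8 7 5 6]
Step 3: flows [0->2,0->3,1->2,3->2] -> levels [6 6 8 6]
Step 4: flows [2->0,0=3,2->1,2->3] -> levels [7 7 5 7]
Step 5: flows [0->2,0=3,1->2,3->2] -> levels [6 6 8 6]

Answer: 6 6 8 6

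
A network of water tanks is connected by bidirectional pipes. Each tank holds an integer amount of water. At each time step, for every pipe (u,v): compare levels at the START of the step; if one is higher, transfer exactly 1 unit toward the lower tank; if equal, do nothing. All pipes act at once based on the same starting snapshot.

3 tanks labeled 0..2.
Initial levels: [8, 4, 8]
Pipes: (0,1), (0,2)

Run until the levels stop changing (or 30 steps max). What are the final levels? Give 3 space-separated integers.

Answer: 8 6 6

Derivation:
Step 1: flows [0->1,0=2] -> levels [7 5 8]
Step 2: flows [0->1,2->0] -> levels [7 6 7]
Step 3: flows [0->1,0=2] -> levels [6 7 7]
Step 4: flows [1->0,2->0] -> levels [8 6 6]
Step 5: flows [0->1,0->2] -> levels [6 7 7]
  -> period-2 cycle: step 5 state = step 3 state; never stabilizes
  -> state at step 30: (30-3) mod 2 = 1, same as step 4 -> [8 6 6]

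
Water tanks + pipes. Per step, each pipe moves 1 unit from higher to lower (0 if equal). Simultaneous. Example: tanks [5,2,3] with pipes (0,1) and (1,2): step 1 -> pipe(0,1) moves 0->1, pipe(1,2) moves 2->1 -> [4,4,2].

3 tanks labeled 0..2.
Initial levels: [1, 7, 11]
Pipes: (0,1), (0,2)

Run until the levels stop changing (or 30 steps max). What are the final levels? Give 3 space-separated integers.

Step 1: flows [1->0,2->0] -> levels [3 6 10]
Step 2: flows [1->0,2->0] -> levels [5 5 9]
Step 3: flows [0=1,2->0] -> levels [6 5 8]
Step 4: flows [0->1,2->0] -> levels [6 6 7]
Step 5: flows [0=1,2->0] -> levels [7 6 6]
Step 6: flows [0->1,0->2] -> levels [5 7 7]
Step 7: flows [1->0,2->0] -> levels [7 6 6]
  -> period-2 cycle: step 7 state = step 5 state; never stabilizes
  -> state at step 30: (30-5) mod 2 = 1, same as step 6 -> [5 7 7]

Answer: 5 7 7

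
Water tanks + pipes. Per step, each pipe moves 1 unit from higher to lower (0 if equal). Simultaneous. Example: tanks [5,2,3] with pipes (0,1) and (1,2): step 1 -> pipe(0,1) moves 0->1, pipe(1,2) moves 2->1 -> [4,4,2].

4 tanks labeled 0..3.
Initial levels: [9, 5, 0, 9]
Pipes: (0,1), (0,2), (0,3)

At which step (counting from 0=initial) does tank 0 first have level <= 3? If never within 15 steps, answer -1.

Answer: -1

Derivation:
Step 1: flows [0->1,0->2,0=3] -> levels [7 6 1 9]
Step 2: flows [0->1,0->2,3->0] -> levels [6 7 2 8]
Step 3: flows [1->0,0->2,3->0] -> levels [7 6 3 7]
Step 4: flows [0->1,0->2,0=3] -> levels [5 7 4 7]
Step 5: flows [1->0,0->2,3->0] -> levels [6 6 5 6]
Step 6: flows [0=1,0->2,0=3] -> levels [5 6 6 6]
Step 7: flows [1->0,2->0,3->0] -> levels [8 5 5 5]
Step 8: flows [0->1,0->2,0->3] -> levels [5 6 6 6]
  -> period-2 cycle (repeats step 6); tank 0 never drops to <=3
Tank 0 never reaches <=3 within 15 steps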